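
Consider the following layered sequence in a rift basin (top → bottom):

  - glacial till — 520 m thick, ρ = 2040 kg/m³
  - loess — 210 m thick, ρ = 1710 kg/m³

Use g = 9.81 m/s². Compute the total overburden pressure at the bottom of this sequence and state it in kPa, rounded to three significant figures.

13900 kPa

glacial till: 2040 kg/m³ × 9.81 m/s² × 520 m = 1.041×10^7 Pa = 10406 kPa
loess: 1710 kg/m³ × 9.81 m/s² × 210 m = 3.523×10^6 Pa = 3523 kPa
Total = 10406 + 3523 = 13929 kPa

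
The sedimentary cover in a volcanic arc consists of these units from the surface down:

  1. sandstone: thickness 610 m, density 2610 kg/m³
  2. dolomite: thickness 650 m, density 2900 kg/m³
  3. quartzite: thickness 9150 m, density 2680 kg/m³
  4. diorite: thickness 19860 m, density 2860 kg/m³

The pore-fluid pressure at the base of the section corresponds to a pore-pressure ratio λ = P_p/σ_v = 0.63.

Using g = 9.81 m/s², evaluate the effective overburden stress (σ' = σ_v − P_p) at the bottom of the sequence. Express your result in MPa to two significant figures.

Overburden (lithostatic) stress σ_v:
sandstone: 2610 kg/m³ × 9.81 m/s² × 610 m = 1.562×10^7 Pa = 15.62 MPa
dolomite: 2900 kg/m³ × 9.81 m/s² × 650 m = 1.849×10^7 Pa = 18.49 MPa
quartzite: 2680 kg/m³ × 9.81 m/s² × 9150 m = 2.406×10^8 Pa = 240.6 MPa
diorite: 2860 kg/m³ × 9.81 m/s² × 19860 m = 5.572×10^8 Pa = 557.2 MPa
Total = 15.62 + 18.49 + 240.6 + 557.2 = 831.88 MPa
Pore pressure P_p = λ·σ_v = 0.63 × 831.9 MPa = 524.1 MPa
Effective stress σ' = σ_v − P_p = 831.9 − 524.1 = 307.79 MPa

310 MPa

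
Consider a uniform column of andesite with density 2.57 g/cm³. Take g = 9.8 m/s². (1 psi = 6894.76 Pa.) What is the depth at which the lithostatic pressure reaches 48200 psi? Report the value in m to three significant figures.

13200 m

h = P/(ρg) = 48200 psi / (2570 kg/m³ × 9.8 m/s²) = 3.323×10^8 Pa / 25186 Pa/m = 13195 m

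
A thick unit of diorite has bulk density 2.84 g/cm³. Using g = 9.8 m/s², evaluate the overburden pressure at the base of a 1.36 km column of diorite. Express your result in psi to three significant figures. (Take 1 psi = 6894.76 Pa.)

5490 psi

diorite: 2840 kg/m³ × 9.8 m/s² × 1360 m = 3.785×10^7 Pa = 5490 psi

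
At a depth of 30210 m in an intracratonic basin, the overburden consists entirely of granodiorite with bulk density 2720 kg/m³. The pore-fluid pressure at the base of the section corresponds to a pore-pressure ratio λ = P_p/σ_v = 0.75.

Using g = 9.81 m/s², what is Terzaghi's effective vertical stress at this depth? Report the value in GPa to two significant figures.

0.20 GPa

Overburden (lithostatic) stress σ_v:
granodiorite: 2720 kg/m³ × 9.81 m/s² × 30210 m = 8.061×10^8 Pa = 806.1 MPa
Pore pressure P_p = λ·σ_v = 0.75 × 806.1 MPa = 604.6 MPa
Effective stress σ' = σ_v − P_p = 806.1 − 604.6 = 201.52 MPa = 0.20152 GPa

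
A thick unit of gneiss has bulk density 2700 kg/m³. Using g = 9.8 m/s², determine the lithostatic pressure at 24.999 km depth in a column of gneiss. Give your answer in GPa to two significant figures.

0.66 GPa

gneiss: 2700 kg/m³ × 9.8 m/s² × 24999 m = 6.615×10^8 Pa = 0.6615 GPa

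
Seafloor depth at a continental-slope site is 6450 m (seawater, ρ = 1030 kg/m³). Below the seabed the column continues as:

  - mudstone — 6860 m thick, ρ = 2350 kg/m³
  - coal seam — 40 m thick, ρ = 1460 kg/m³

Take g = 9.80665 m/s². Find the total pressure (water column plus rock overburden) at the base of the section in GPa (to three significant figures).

seawater: 1030 kg/m³ × 9.80665 m/s² × 6450 m = 6.515×10^7 Pa = 0.06515 GPa
mudstone: 2350 kg/m³ × 9.80665 m/s² × 6860 m = 1.581×10^8 Pa = 0.1581 GPa
coal seam: 1460 kg/m³ × 9.80665 m/s² × 40 m = 5.727×10^5 Pa = 5.727×10^-4 GPa
Total = 0.06515 + 0.1581 + 5.727×10^-4 = 0.22382 GPa

0.224 GPa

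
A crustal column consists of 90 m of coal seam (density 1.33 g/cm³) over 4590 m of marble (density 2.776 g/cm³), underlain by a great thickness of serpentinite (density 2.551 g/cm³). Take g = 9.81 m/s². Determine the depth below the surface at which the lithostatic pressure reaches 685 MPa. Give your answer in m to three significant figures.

Pressure at base of upper layers: 1330×9.81×90 + 2776×9.81×4590 = 1.262×10^8 Pa = 126.2 MPa
Remaining pressure to be supplied by serpentinite: 6.850×10^8 − 1.262×10^8 = 5.588×10^8 Pa
Additional depth in serpentinite = 5.588×10^8 Pa / (2551 kg/m³ × 9.81 m/s²) = 22331 m
Total depth = 4680 m + 22331 m = 27011 m

27000 m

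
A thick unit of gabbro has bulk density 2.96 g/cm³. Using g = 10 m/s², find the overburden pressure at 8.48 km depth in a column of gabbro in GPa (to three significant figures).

gabbro: 2960 kg/m³ × 10 m/s² × 8480 m = 2.510×10^8 Pa = 0.2510 GPa

0.251 GPa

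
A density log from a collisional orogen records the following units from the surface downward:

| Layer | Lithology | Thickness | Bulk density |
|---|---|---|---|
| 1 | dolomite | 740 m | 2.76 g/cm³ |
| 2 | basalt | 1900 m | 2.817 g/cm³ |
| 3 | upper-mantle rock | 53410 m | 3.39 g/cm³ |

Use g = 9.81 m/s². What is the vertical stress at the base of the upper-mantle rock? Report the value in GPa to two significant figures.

1.8 GPa

dolomite: 2760 kg/m³ × 9.81 m/s² × 740 m = 2.004×10^7 Pa = 0.02004 GPa
basalt: 2817 kg/m³ × 9.81 m/s² × 1900 m = 5.251×10^7 Pa = 0.05251 GPa
upper-mantle rock: 3390 kg/m³ × 9.81 m/s² × 53410 m = 1.776×10^9 Pa = 1.776 GPa
Total = 0.02004 + 0.05251 + 1.776 = 1.8487 GPa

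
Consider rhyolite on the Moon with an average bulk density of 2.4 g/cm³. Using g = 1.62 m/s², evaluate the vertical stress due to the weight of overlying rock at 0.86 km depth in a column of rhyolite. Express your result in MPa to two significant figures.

3.3 MPa

rhyolite: 2400 kg/m³ × 1.62 m/s² × 860 m = 3.344×10^6 Pa = 3.344 MPa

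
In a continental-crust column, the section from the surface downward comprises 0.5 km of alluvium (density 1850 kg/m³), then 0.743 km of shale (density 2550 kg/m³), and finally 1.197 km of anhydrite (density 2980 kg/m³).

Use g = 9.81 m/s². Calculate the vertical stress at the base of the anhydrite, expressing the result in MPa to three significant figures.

62.7 MPa

alluvium: 1850 kg/m³ × 9.81 m/s² × 500 m = 9.074×10^6 Pa = 9.074 MPa
shale: 2550 kg/m³ × 9.81 m/s² × 743 m = 1.859×10^7 Pa = 18.59 MPa
anhydrite: 2980 kg/m³ × 9.81 m/s² × 1197 m = 3.499×10^7 Pa = 34.99 MPa
Total = 9.074 + 18.59 + 34.99 = 62.654 MPa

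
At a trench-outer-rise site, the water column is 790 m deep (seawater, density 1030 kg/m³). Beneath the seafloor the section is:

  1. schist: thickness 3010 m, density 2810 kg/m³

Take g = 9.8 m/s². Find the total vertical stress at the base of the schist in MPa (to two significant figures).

91 MPa

seawater: 1030 kg/m³ × 9.8 m/s² × 790 m = 7.974×10^6 Pa = 7.974 MPa
schist: 2810 kg/m³ × 9.8 m/s² × 3010 m = 8.289×10^7 Pa = 82.89 MPa
Total = 7.974 + 82.89 = 90.864 MPa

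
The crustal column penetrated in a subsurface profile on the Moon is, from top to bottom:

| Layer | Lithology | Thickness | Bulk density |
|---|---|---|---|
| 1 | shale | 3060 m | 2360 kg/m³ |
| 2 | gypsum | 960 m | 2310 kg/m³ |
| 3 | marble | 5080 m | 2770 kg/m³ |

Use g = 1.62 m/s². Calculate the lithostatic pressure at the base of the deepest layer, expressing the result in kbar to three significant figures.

0.381 kbar

shale: 2360 kg/m³ × 1.62 m/s² × 3060 m = 1.170×10^7 Pa = 0.1170 kbar
gypsum: 2310 kg/m³ × 1.62 m/s² × 960 m = 3.593×10^6 Pa = 0.03593 kbar
marble: 2770 kg/m³ × 1.62 m/s² × 5080 m = 2.280×10^7 Pa = 0.2280 kbar
Total = 0.1170 + 0.03593 + 0.2280 = 0.38087 kbar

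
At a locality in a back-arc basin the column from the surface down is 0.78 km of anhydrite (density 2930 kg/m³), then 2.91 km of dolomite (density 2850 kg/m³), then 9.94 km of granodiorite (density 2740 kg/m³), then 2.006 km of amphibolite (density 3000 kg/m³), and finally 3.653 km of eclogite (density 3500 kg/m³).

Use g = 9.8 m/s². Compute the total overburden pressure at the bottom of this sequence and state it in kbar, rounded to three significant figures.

5.55 kbar

anhydrite: 2930 kg/m³ × 9.8 m/s² × 780 m = 2.240×10^7 Pa = 0.2240 kbar
dolomite: 2850 kg/m³ × 9.8 m/s² × 2910 m = 8.128×10^7 Pa = 0.8128 kbar
granodiorite: 2740 kg/m³ × 9.8 m/s² × 9940 m = 2.669×10^8 Pa = 2.669 kbar
amphibolite: 3000 kg/m³ × 9.8 m/s² × 2006 m = 5.898×10^7 Pa = 0.5898 kbar
eclogite: 3500 kg/m³ × 9.8 m/s² × 3653 m = 1.253×10^8 Pa = 1.253 kbar
Total = 0.2240 + 0.8128 + 2.669 + 0.5898 + 1.253 = 5.5486 kbar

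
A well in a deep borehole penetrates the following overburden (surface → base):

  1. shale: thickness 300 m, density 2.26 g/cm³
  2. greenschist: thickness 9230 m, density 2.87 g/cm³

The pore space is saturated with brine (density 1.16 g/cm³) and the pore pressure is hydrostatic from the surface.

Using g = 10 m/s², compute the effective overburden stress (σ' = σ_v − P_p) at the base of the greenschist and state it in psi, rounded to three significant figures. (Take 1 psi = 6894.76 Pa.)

23400 psi

Overburden (lithostatic) stress σ_v:
shale: 2260 kg/m³ × 10 m/s² × 300 m = 6.780×10^6 Pa = 6.780 MPa
greenschist: 2870 kg/m³ × 10 m/s² × 9230 m = 2.649×10^8 Pa = 264.9 MPa
Total = 6.780 + 264.9 = 271.68 MPa
Pore pressure P_p = 1160 kg/m³ × 10 m/s² × 9530 m = 1.105×10^8 Pa = 110.5 MPa
Effective stress σ' = σ_v − P_p = 271.7 − 110.5 = 161.13 MPa = 23370 psi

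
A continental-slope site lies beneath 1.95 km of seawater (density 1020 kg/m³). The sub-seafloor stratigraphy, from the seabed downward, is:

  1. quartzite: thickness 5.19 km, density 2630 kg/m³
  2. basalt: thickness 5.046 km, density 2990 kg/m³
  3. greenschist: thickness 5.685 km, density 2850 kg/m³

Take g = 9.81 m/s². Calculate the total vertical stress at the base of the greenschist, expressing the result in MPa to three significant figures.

460 MPa

seawater: 1020 kg/m³ × 9.81 m/s² × 1950 m = 1.951×10^7 Pa = 19.51 MPa
quartzite: 2630 kg/m³ × 9.81 m/s² × 5190 m = 1.339×10^8 Pa = 133.9 MPa
basalt: 2990 kg/m³ × 9.81 m/s² × 5046 m = 1.480×10^8 Pa = 148.0 MPa
greenschist: 2850 kg/m³ × 9.81 m/s² × 5685 m = 1.589×10^8 Pa = 158.9 MPa
Total = 19.51 + 133.9 + 148.0 + 158.9 = 460.37 MPa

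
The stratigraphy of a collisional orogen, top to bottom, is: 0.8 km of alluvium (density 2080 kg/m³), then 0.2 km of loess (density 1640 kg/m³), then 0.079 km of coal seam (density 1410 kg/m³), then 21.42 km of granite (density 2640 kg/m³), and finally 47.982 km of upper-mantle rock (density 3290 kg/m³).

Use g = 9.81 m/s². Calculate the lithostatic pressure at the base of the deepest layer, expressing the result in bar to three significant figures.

21200 bar

alluvium: 2080 kg/m³ × 9.81 m/s² × 800 m = 1.632×10^7 Pa = 163.2 bar
loess: 1640 kg/m³ × 9.81 m/s² × 200 m = 3.218×10^6 Pa = 32.18 bar
coal seam: 1410 kg/m³ × 9.81 m/s² × 79 m = 1.093×10^6 Pa = 10.93 bar
granite: 2640 kg/m³ × 9.81 m/s² × 21420 m = 5.547×10^8 Pa = 5547 bar
upper-mantle rock: 3290 kg/m³ × 9.81 m/s² × 47982 m = 1.549×10^9 Pa = 15486 bar
Total = 163.2 + 32.18 + 10.93 + 5547 + 15486 = 21240 bar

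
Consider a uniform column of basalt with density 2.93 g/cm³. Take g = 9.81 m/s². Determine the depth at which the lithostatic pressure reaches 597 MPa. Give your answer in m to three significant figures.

20800 m

h = P/(ρg) = 597 MPa / (2930 kg/m³ × 9.81 m/s²) = 5.970×10^8 Pa / 28743 Pa/m = 20770 m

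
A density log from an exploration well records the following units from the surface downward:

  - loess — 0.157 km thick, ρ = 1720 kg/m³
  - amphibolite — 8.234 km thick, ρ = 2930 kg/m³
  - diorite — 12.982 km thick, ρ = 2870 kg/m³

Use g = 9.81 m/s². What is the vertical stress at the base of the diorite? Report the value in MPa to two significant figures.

loess: 1720 kg/m³ × 9.81 m/s² × 157 m = 2.649×10^6 Pa = 2.649 MPa
amphibolite: 2930 kg/m³ × 9.81 m/s² × 8234 m = 2.367×10^8 Pa = 236.7 MPa
diorite: 2870 kg/m³ × 9.81 m/s² × 12982 m = 3.655×10^8 Pa = 365.5 MPa
Total = 2.649 + 236.7 + 365.5 = 604.83 MPa

600 MPa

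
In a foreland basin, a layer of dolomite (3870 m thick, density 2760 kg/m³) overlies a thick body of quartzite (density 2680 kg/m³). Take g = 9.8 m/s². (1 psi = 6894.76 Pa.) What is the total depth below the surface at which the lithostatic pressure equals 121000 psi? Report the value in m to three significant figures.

31600 m

Pressure at base of upper layers: 2760×9.8×3870 = 1.047×10^8 Pa = 15182 psi
Remaining pressure to be supplied by quartzite: 8.343×10^8 − 1.047×10^8 = 7.296×10^8 Pa
Additional depth in quartzite = 7.296×10^8 Pa / (2680 kg/m³ × 9.8 m/s²) = 27779 m
Total depth = 3870 m + 27779 m = 31649 m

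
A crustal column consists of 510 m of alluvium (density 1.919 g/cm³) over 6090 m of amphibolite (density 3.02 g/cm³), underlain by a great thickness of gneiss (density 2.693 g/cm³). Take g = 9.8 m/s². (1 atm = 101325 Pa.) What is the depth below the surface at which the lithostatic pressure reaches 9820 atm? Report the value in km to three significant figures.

37.1 km

Pressure at base of upper layers: 1919×9.8×510 + 3020×9.8×6090 = 1.898×10^8 Pa = 1873 atm
Remaining pressure to be supplied by gneiss: 9.950×10^8 − 1.898×10^8 = 8.052×10^8 Pa
Additional depth in gneiss = 8.052×10^8 Pa / (2693 kg/m³ × 9.8 m/s²) = 30509 m
Total depth = 6600 m + 30509 m = 37109 m
= 37.109 km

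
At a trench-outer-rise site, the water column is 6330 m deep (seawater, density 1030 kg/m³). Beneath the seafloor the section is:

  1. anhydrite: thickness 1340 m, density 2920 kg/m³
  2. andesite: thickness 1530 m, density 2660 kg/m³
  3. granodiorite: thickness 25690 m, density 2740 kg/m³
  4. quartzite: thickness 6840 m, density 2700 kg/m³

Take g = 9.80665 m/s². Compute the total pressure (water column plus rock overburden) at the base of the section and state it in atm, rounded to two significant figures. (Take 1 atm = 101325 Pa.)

10000 atm

seawater: 1030 kg/m³ × 9.80665 m/s² × 6330 m = 6.394×10^7 Pa = 631.0 atm
anhydrite: 2920 kg/m³ × 9.80665 m/s² × 1340 m = 3.837×10^7 Pa = 378.7 atm
andesite: 2660 kg/m³ × 9.80665 m/s² × 1530 m = 3.991×10^7 Pa = 393.9 atm
granodiorite: 2740 kg/m³ × 9.80665 m/s² × 25690 m = 6.903×10^8 Pa = 6813 atm
quartzite: 2700 kg/m³ × 9.80665 m/s² × 6840 m = 1.811×10^8 Pa = 1787 atm
Total = 631.0 + 378.7 + 393.9 + 6813 + 1787 = 10004 atm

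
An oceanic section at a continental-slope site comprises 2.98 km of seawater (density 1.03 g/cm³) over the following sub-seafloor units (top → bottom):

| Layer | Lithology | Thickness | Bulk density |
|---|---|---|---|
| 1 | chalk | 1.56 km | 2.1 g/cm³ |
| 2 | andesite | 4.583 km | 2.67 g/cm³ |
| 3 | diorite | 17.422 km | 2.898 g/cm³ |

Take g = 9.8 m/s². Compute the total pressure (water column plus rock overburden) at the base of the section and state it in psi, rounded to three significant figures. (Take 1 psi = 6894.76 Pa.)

98200 psi

seawater: 1030 kg/m³ × 9.8 m/s² × 2980 m = 3.008×10^7 Pa = 4363 psi
chalk: 2100 kg/m³ × 9.8 m/s² × 1560 m = 3.210×10^7 Pa = 4656 psi
andesite: 2670 kg/m³ × 9.8 m/s² × 4583 m = 1.199×10^8 Pa = 17393 psi
diorite: 2898 kg/m³ × 9.8 m/s² × 17422 m = 4.948×10^8 Pa = 71763 psi
Total = 4363 + 4656 + 17393 + 71763 = 98175 psi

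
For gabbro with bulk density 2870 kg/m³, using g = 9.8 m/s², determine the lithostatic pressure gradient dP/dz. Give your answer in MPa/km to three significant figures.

dP/dz = ρg = 2870 kg/m³ × 9.8 m/s² = 28126 Pa/m
= 28126 Pa/m × (1 MPa/km / 1000.0 Pa/m) = 28.126 MPa/km

28.1 MPa/km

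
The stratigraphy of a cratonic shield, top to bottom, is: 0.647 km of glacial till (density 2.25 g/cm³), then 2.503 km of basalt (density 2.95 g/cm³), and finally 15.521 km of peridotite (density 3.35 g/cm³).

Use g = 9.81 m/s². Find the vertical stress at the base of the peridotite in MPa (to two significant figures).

600 MPa

glacial till: 2250 kg/m³ × 9.81 m/s² × 647 m = 1.428×10^7 Pa = 14.28 MPa
basalt: 2950 kg/m³ × 9.81 m/s² × 2503 m = 7.244×10^7 Pa = 72.44 MPa
peridotite: 3350 kg/m³ × 9.81 m/s² × 15521 m = 5.101×10^8 Pa = 510.1 MPa
Total = 14.28 + 72.44 + 510.1 = 596.79 MPa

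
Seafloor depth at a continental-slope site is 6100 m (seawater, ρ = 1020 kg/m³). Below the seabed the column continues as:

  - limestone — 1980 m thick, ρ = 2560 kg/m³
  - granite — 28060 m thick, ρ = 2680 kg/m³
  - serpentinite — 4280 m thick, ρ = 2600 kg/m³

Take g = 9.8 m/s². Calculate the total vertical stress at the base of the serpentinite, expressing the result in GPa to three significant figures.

0.957 GPa

seawater: 1020 kg/m³ × 9.8 m/s² × 6100 m = 6.098×10^7 Pa = 0.06098 GPa
limestone: 2560 kg/m³ × 9.8 m/s² × 1980 m = 4.967×10^7 Pa = 0.04967 GPa
granite: 2680 kg/m³ × 9.8 m/s² × 28060 m = 7.370×10^8 Pa = 0.7370 GPa
serpentinite: 2600 kg/m³ × 9.8 m/s² × 4280 m = 1.091×10^8 Pa = 0.1091 GPa
Total = 0.06098 + 0.04967 + 0.7370 + 0.1091 = 0.95667 GPa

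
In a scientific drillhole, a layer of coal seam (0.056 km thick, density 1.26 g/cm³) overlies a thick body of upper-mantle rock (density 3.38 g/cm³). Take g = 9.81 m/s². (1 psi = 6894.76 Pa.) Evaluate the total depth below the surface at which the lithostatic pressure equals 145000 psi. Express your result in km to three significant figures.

Pressure at base of upper layers: 1260×9.81×56 = 6.922×10^5 Pa = 100.4 psi
Remaining pressure to be supplied by upper-mantle rock: 9.997×10^8 − 6.922×10^5 = 9.990×10^8 Pa
Additional depth in upper-mantle rock = 9.990×10^8 Pa / (3380 kg/m³ × 9.81 m/s²) = 30130 m
Total depth = 56 m + 30130 m = 30186 m
= 30.186 km

30.2 km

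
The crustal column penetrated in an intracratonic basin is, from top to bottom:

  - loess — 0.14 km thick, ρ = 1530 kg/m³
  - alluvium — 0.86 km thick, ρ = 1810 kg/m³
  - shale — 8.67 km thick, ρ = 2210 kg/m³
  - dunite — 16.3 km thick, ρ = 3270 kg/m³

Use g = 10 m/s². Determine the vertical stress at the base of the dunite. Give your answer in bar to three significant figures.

7420 bar

loess: 1530 kg/m³ × 10 m/s² × 140 m = 2.142×10^6 Pa = 21.42 bar
alluvium: 1810 kg/m³ × 10 m/s² × 860 m = 1.557×10^7 Pa = 155.7 bar
shale: 2210 kg/m³ × 10 m/s² × 8670 m = 1.916×10^8 Pa = 1916 bar
dunite: 3270 kg/m³ × 10 m/s² × 16300 m = 5.330×10^8 Pa = 5330 bar
Total = 21.42 + 155.7 + 1916 + 5330 = 7423.2 bar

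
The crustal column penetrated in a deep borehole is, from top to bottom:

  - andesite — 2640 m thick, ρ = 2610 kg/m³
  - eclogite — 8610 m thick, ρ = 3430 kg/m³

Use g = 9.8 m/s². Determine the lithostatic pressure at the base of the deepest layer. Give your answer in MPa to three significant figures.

andesite: 2610 kg/m³ × 9.8 m/s² × 2640 m = 6.753×10^7 Pa = 67.53 MPa
eclogite: 3430 kg/m³ × 9.8 m/s² × 8610 m = 2.894×10^8 Pa = 289.4 MPa
Total = 67.53 + 289.4 = 356.94 MPa

357 MPa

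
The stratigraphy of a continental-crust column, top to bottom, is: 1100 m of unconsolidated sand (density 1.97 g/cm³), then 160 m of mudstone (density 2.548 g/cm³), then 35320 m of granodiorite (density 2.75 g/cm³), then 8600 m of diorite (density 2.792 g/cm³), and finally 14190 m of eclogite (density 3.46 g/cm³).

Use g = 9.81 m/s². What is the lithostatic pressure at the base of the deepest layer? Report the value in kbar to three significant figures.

unconsolidated sand: 1970 kg/m³ × 9.81 m/s² × 1100 m = 2.126×10^7 Pa = 0.2126 kbar
mudstone: 2548 kg/m³ × 9.81 m/s² × 160 m = 3.999×10^6 Pa = 0.03999 kbar
granodiorite: 2750 kg/m³ × 9.81 m/s² × 35320 m = 9.528×10^8 Pa = 9.528 kbar
diorite: 2792 kg/m³ × 9.81 m/s² × 8600 m = 2.355×10^8 Pa = 2.355 kbar
eclogite: 3460 kg/m³ × 9.81 m/s² × 14190 m = 4.816×10^8 Pa = 4.816 kbar
Total = 0.2126 + 0.03999 + 9.528 + 2.355 + 4.816 = 16.953 kbar

17.0 kbar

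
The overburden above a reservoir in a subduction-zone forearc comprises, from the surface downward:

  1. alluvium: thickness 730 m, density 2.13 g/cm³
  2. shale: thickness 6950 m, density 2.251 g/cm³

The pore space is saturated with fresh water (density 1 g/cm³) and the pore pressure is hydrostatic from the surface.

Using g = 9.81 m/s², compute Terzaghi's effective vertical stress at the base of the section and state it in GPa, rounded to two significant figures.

0.093 GPa

Overburden (lithostatic) stress σ_v:
alluvium: 2130 kg/m³ × 9.81 m/s² × 730 m = 1.525×10^7 Pa = 15.25 MPa
shale: 2251 kg/m³ × 9.81 m/s² × 6950 m = 1.535×10^8 Pa = 153.5 MPa
Total = 15.25 + 153.5 = 168.73 MPa
Pore pressure P_p = 1000 kg/m³ × 9.81 m/s² × 7680 m = 7.534×10^7 Pa = 75.34 MPa
Effective stress σ' = σ_v − P_p = 168.7 − 75.34 = 93.385 MPa = 0.093385 GPa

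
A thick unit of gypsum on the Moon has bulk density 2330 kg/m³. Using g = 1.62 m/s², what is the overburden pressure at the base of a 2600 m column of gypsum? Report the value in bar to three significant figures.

gypsum: 2330 kg/m³ × 1.62 m/s² × 2600 m = 9.814×10^6 Pa = 98.14 bar

98.1 bar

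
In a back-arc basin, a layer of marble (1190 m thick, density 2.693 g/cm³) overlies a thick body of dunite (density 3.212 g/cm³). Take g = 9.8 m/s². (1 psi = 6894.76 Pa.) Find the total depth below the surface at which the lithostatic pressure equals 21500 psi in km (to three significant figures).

4.90 km

Pressure at base of upper layers: 2693×9.8×1190 = 3.141×10^7 Pa = 4555 psi
Remaining pressure to be supplied by dunite: 1.482×10^8 − 3.141×10^7 = 1.168×10^8 Pa
Additional depth in dunite = 1.168×10^8 Pa / (3212 kg/m³ × 9.8 m/s²) = 3711.6 m
Total depth = 1190 m + 3711.6 m = 4901.6 m
= 4.9016 km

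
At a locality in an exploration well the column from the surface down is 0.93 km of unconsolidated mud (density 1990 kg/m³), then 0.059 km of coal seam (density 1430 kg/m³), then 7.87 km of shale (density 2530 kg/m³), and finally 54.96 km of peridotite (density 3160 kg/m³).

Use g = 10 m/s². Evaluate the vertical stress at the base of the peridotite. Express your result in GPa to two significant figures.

unconsolidated mud: 1990 kg/m³ × 10 m/s² × 930 m = 1.851×10^7 Pa = 0.01851 GPa
coal seam: 1430 kg/m³ × 10 m/s² × 59 m = 8.437×10^5 Pa = 8.437×10^-4 GPa
shale: 2530 kg/m³ × 10 m/s² × 7870 m = 1.991×10^8 Pa = 0.1991 GPa
peridotite: 3160 kg/m³ × 10 m/s² × 54960 m = 1.737×10^9 Pa = 1.737 GPa
Total = 0.01851 + 8.437×10^-4 + 0.1991 + 1.737 = 1.9552 GPa

2.0 GPa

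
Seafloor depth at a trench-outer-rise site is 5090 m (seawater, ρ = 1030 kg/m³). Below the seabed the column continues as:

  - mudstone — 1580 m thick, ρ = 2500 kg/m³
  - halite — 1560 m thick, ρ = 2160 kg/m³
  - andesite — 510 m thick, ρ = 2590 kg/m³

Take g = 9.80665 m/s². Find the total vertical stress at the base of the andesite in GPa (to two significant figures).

seawater: 1030 kg/m³ × 9.80665 m/s² × 5090 m = 5.141×10^7 Pa = 0.05141 GPa
mudstone: 2500 kg/m³ × 9.80665 m/s² × 1580 m = 3.874×10^7 Pa = 0.03874 GPa
halite: 2160 kg/m³ × 9.80665 m/s² × 1560 m = 3.304×10^7 Pa = 0.03304 GPa
andesite: 2590 kg/m³ × 9.80665 m/s² × 510 m = 1.295×10^7 Pa = 0.01295 GPa
Total = 0.05141 + 0.03874 + 0.03304 + 0.01295 = 0.13615 GPa

0.14 GPa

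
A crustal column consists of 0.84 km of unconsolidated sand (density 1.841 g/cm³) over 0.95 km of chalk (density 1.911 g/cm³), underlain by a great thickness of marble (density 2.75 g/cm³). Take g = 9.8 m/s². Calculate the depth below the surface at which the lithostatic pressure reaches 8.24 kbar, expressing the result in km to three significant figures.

31.1 km

Pressure at base of upper layers: 1841×9.8×840 + 1911×9.8×950 = 3.295×10^7 Pa = 0.3295 kbar
Remaining pressure to be supplied by marble: 8.240×10^8 − 3.295×10^7 = 7.911×10^8 Pa
Additional depth in marble = 7.911×10^8 Pa / (2750 kg/m³ × 9.8 m/s²) = 29353 m
Total depth = 1790 m + 29353 m = 31143 m
= 31.143 km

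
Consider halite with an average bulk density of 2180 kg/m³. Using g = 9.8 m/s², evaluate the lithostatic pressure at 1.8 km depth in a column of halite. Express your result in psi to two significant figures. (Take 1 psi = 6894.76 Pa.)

5600 psi

halite: 2180 kg/m³ × 9.8 m/s² × 1800 m = 3.846×10^7 Pa = 5577 psi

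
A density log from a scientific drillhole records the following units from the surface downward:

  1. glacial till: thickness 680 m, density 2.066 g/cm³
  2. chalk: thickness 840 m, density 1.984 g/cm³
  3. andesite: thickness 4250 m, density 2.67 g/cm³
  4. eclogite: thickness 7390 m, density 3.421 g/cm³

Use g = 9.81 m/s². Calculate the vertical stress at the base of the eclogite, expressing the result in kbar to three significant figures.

glacial till: 2066 kg/m³ × 9.81 m/s² × 680 m = 1.378×10^7 Pa = 0.1378 kbar
chalk: 1984 kg/m³ × 9.81 m/s² × 840 m = 1.635×10^7 Pa = 0.1635 kbar
andesite: 2670 kg/m³ × 9.81 m/s² × 4250 m = 1.113×10^8 Pa = 1.113 kbar
eclogite: 3421 kg/m³ × 9.81 m/s² × 7390 m = 2.480×10^8 Pa = 2.480 kbar
Total = 0.1378 + 0.1635 + 1.113 + 2.480 = 3.8946 kbar

3.89 kbar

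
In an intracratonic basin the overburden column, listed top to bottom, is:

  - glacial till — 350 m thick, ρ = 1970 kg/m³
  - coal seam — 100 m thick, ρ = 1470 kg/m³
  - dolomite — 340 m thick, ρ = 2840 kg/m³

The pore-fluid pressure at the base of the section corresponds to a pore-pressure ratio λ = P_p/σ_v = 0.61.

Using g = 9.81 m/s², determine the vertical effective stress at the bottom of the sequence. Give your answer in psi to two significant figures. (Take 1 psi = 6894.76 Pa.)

1000 psi

Overburden (lithostatic) stress σ_v:
glacial till: 1970 kg/m³ × 9.81 m/s² × 350 m = 6.764×10^6 Pa = 6.764 MPa
coal seam: 1470 kg/m³ × 9.81 m/s² × 100 m = 1.442×10^6 Pa = 1.442 MPa
dolomite: 2840 kg/m³ × 9.81 m/s² × 340 m = 9.473×10^6 Pa = 9.473 MPa
Total = 6.764 + 1.442 + 9.473 = 17.679 MPa
Pore pressure P_p = λ·σ_v = 0.61 × 17.68 MPa = 10.78 MPa
Effective stress σ' = σ_v − P_p = 17.68 − 10.78 = 6.8947 MPa = 999.99 psi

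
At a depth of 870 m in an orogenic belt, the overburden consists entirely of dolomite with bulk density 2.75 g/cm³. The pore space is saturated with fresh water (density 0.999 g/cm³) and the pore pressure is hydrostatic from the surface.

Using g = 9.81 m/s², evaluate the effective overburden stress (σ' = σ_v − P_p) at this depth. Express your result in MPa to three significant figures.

14.9 MPa

Overburden (lithostatic) stress σ_v:
dolomite: 2750 kg/m³ × 9.81 m/s² × 870 m = 2.347×10^7 Pa = 23.47 MPa
Pore pressure P_p = 999 kg/m³ × 9.81 m/s² × 870 m = 8.526×10^6 Pa = 8.526 MPa
Effective stress σ' = σ_v − P_p = 23.47 − 8.526 = 14.944 MPa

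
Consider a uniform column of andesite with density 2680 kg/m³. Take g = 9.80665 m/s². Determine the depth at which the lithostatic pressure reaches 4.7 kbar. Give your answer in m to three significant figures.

h = P/(ρg) = 4.7 kbar / (2680 kg/m³ × 9.80665 m/s²) = 4.700×10^8 Pa / 26282 Pa/m = 17883 m

17900 m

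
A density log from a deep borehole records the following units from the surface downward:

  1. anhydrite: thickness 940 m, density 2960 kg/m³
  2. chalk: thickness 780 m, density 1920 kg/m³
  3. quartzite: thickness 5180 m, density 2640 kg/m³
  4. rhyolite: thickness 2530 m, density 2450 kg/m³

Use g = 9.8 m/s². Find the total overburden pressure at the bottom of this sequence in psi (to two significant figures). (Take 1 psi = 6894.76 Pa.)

anhydrite: 2960 kg/m³ × 9.8 m/s² × 940 m = 2.727×10^7 Pa = 3955 psi
chalk: 1920 kg/m³ × 9.8 m/s² × 780 m = 1.468×10^7 Pa = 2129 psi
quartzite: 2640 kg/m³ × 9.8 m/s² × 5180 m = 1.340×10^8 Pa = 19438 psi
rhyolite: 2450 kg/m³ × 9.8 m/s² × 2530 m = 6.075×10^7 Pa = 8810 psi
Total = 3955 + 2129 + 19438 + 8810 = 34331 psi

34000 psi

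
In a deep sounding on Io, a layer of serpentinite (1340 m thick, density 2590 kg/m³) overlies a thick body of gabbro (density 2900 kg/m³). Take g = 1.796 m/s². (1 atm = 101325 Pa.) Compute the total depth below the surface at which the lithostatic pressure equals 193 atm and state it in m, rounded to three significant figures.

3900 m

Pressure at base of upper layers: 2590×1.796×1340 = 6.233×10^6 Pa = 61.52 atm
Remaining pressure to be supplied by gabbro: 1.956×10^7 − 6.233×10^6 = 1.332×10^7 Pa
Additional depth in gabbro = 1.332×10^7 Pa / (2900 kg/m³ × 1.796 m/s²) = 2557.9 m
Total depth = 1340 m + 2557.9 m = 3897.9 m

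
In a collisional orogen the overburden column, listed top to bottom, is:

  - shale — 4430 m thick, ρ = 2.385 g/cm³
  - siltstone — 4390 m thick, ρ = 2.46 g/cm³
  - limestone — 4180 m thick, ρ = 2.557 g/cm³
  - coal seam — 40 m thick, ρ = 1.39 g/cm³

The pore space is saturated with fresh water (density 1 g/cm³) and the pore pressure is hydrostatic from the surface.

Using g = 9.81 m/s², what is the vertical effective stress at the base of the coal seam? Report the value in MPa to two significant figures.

Overburden (lithostatic) stress σ_v:
shale: 2385 kg/m³ × 9.81 m/s² × 4430 m = 1.036×10^8 Pa = 103.6 MPa
siltstone: 2460 kg/m³ × 9.81 m/s² × 4390 m = 1.059×10^8 Pa = 105.9 MPa
limestone: 2557 kg/m³ × 9.81 m/s² × 4180 m = 1.049×10^8 Pa = 104.9 MPa
coal seam: 1390 kg/m³ × 9.81 m/s² × 40 m = 5.454×10^5 Pa = 0.5454 MPa
Total = 103.6 + 105.9 + 104.9 + 0.5454 = 314.99 MPa
Pore pressure P_p = 1000 kg/m³ × 9.81 m/s² × 13040 m = 1.279×10^8 Pa = 127.9 MPa
Effective stress σ' = σ_v − P_p = 315.0 − 127.9 = 187.07 MPa

190 MPa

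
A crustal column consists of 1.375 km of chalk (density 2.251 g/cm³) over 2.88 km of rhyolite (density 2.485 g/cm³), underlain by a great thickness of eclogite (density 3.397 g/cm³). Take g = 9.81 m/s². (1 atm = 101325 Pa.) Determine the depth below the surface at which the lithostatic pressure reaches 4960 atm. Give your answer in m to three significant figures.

16300 m

Pressure at base of upper layers: 2251×9.81×1375 + 2485×9.81×2880 = 1.006×10^8 Pa = 992.6 atm
Remaining pressure to be supplied by eclogite: 5.026×10^8 − 1.006×10^8 = 4.020×10^8 Pa
Additional depth in eclogite = 4.020×10^8 Pa / (3397 kg/m³ × 9.81 m/s²) = 12063 m
Total depth = 4255 m + 12063 m = 16318 m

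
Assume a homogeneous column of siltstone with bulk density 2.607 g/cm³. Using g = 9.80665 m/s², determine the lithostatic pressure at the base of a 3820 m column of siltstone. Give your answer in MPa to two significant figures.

98 MPa

siltstone: 2607 kg/m³ × 9.80665 m/s² × 3820 m = 9.766×10^7 Pa = 97.66 MPa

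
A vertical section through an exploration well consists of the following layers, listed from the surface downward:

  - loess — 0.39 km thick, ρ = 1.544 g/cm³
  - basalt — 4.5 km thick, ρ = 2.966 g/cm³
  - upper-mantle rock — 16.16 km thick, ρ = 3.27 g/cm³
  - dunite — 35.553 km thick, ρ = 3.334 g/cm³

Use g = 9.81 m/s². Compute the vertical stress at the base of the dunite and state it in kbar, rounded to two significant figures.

18 kbar

loess: 1544 kg/m³ × 9.81 m/s² × 390 m = 5.907×10^6 Pa = 0.05907 kbar
basalt: 2966 kg/m³ × 9.81 m/s² × 4500 m = 1.309×10^8 Pa = 1.309 kbar
upper-mantle rock: 3270 kg/m³ × 9.81 m/s² × 16160 m = 5.184×10^8 Pa = 5.184 kbar
dunite: 3334 kg/m³ × 9.81 m/s² × 35553 m = 1.163×10^9 Pa = 11.63 kbar
Total = 0.05907 + 1.309 + 5.184 + 11.63 = 18.180 kbar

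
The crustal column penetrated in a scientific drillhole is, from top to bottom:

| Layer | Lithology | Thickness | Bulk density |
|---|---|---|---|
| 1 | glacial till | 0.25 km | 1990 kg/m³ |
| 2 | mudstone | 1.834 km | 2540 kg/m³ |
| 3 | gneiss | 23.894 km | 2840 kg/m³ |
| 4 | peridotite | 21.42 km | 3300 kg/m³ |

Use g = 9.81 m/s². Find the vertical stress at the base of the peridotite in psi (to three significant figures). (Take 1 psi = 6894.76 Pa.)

glacial till: 1990 kg/m³ × 9.81 m/s² × 250 m = 4.880×10^6 Pa = 707.9 psi
mudstone: 2540 kg/m³ × 9.81 m/s² × 1834 m = 4.570×10^7 Pa = 6628 psi
gneiss: 2840 kg/m³ × 9.81 m/s² × 23894 m = 6.657×10^8 Pa = 96551 psi
peridotite: 3300 kg/m³ × 9.81 m/s² × 21420 m = 6.934×10^8 Pa = 1.006×10^5 psi
Total = 707.9 + 6628 + 96551 + 1.006×10^5 = 2.0446×10^5 psi

204000 psi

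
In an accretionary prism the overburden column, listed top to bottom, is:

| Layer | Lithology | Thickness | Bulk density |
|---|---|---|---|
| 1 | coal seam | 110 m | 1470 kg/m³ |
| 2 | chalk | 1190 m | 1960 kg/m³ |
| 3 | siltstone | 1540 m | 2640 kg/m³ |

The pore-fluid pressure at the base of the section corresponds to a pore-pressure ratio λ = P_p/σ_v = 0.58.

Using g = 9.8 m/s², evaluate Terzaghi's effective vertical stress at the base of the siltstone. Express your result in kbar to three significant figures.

Overburden (lithostatic) stress σ_v:
coal seam: 1470 kg/m³ × 9.8 m/s² × 110 m = 1.585×10^6 Pa = 1.585 MPa
chalk: 1960 kg/m³ × 9.8 m/s² × 1190 m = 2.286×10^7 Pa = 22.86 MPa
siltstone: 2640 kg/m³ × 9.8 m/s² × 1540 m = 3.984×10^7 Pa = 39.84 MPa
Total = 1.585 + 22.86 + 39.84 = 64.285 MPa
Pore pressure P_p = λ·σ_v = 0.58 × 64.29 MPa = 37.29 MPa
Effective stress σ' = σ_v − P_p = 64.29 − 37.29 = 27.000 MPa = 0.27000 kbar

0.270 kbar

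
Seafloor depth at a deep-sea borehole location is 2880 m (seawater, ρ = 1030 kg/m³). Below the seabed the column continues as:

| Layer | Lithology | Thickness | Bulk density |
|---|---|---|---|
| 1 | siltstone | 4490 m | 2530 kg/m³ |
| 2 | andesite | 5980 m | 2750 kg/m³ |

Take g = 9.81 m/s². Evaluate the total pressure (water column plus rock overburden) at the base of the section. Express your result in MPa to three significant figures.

seawater: 1030 kg/m³ × 9.81 m/s² × 2880 m = 2.910×10^7 Pa = 29.10 MPa
siltstone: 2530 kg/m³ × 9.81 m/s² × 4490 m = 1.114×10^8 Pa = 111.4 MPa
andesite: 2750 kg/m³ × 9.81 m/s² × 5980 m = 1.613×10^8 Pa = 161.3 MPa
Total = 29.10 + 111.4 + 161.3 = 301.86 MPa

302 MPa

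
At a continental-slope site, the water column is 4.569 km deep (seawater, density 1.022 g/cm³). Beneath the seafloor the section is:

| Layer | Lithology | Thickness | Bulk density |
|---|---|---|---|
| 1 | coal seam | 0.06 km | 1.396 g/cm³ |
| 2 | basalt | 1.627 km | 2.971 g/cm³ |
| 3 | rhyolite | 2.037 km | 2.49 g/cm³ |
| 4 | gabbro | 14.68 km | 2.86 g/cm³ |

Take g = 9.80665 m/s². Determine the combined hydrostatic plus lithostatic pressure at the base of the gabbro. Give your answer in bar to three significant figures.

5550 bar

seawater: 1022 kg/m³ × 9.80665 m/s² × 4569 m = 4.579×10^7 Pa = 457.9 bar
coal seam: 1396 kg/m³ × 9.80665 m/s² × 60 m = 8.214×10^5 Pa = 8.214 bar
basalt: 2971 kg/m³ × 9.80665 m/s² × 1627 m = 4.740×10^7 Pa = 474.0 bar
rhyolite: 2490 kg/m³ × 9.80665 m/s² × 2037 m = 4.974×10^7 Pa = 497.4 bar
gabbro: 2860 kg/m³ × 9.80665 m/s² × 14680 m = 4.117×10^8 Pa = 4117 bar
Total = 457.9 + 8.214 + 474.0 + 497.4 + 4117 = 5554.9 bar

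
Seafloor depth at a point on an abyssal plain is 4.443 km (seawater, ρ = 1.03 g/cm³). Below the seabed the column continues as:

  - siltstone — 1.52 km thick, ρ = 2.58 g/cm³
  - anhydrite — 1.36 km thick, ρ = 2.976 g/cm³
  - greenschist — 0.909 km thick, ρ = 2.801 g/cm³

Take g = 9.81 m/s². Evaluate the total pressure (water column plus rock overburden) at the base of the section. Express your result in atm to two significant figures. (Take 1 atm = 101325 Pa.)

seawater: 1030 kg/m³ × 9.81 m/s² × 4443 m = 4.489×10^7 Pa = 443.1 atm
siltstone: 2580 kg/m³ × 9.81 m/s² × 1520 m = 3.847×10^7 Pa = 379.7 atm
anhydrite: 2976 kg/m³ × 9.81 m/s² × 1360 m = 3.970×10^7 Pa = 391.9 atm
greenschist: 2801 kg/m³ × 9.81 m/s² × 909 m = 2.498×10^7 Pa = 246.5 atm
Total = 443.1 + 379.7 + 391.9 + 246.5 = 1461.1 atm

1500 atm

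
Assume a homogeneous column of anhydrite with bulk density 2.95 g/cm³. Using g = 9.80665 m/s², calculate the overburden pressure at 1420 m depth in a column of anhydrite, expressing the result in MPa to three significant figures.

anhydrite: 2950 kg/m³ × 9.80665 m/s² × 1420 m = 4.108×10^7 Pa = 41.08 MPa

41.1 MPa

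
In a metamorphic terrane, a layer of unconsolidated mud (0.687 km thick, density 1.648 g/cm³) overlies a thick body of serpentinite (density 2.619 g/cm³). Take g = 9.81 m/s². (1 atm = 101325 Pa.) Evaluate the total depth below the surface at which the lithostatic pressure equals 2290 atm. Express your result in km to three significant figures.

9.29 km

Pressure at base of upper layers: 1648×9.81×687 = 1.111×10^7 Pa = 109.6 atm
Remaining pressure to be supplied by serpentinite: 2.320×10^8 − 1.111×10^7 = 2.209×10^8 Pa
Additional depth in serpentinite = 2.209×10^8 Pa / (2619 kg/m³ × 9.81 m/s²) = 8599.0 m
Total depth = 687 m + 8599.0 m = 9286.0 m
= 9.2860 km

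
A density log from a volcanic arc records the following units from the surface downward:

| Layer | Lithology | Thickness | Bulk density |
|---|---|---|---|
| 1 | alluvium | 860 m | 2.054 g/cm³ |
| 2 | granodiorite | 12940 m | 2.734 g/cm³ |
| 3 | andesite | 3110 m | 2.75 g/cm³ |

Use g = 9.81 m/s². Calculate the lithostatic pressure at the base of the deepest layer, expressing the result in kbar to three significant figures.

4.48 kbar

alluvium: 2054 kg/m³ × 9.81 m/s² × 860 m = 1.733×10^7 Pa = 0.1733 kbar
granodiorite: 2734 kg/m³ × 9.81 m/s² × 12940 m = 3.471×10^8 Pa = 3.471 kbar
andesite: 2750 kg/m³ × 9.81 m/s² × 3110 m = 8.390×10^7 Pa = 0.8390 kbar
Total = 0.1733 + 3.471 + 0.8390 = 4.4829 kbar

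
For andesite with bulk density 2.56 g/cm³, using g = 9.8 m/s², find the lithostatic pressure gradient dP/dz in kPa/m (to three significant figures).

25.1 kPa/m

dP/dz = ρg = 2560 kg/m³ × 9.8 m/s² = 25088 Pa/m
= 25088 Pa/m × (1 kPa/m / 1000.0 Pa/m) = 25.088 kPa/m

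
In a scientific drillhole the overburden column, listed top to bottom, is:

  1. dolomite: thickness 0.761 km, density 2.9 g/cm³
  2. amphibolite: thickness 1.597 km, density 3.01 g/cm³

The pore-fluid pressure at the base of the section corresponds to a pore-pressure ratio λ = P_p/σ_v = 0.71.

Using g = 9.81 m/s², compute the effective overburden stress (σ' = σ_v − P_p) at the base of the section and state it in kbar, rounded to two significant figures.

Overburden (lithostatic) stress σ_v:
dolomite: 2900 kg/m³ × 9.81 m/s² × 761 m = 2.165×10^7 Pa = 21.65 MPa
amphibolite: 3010 kg/m³ × 9.81 m/s² × 1597 m = 4.716×10^7 Pa = 47.16 MPa
Total = 21.65 + 47.16 = 68.806 MPa
Pore pressure P_p = λ·σ_v = 0.71 × 68.81 MPa = 48.85 MPa
Effective stress σ' = σ_v − P_p = 68.81 − 48.85 = 19.954 MPa = 0.19954 kbar

0.20 kbar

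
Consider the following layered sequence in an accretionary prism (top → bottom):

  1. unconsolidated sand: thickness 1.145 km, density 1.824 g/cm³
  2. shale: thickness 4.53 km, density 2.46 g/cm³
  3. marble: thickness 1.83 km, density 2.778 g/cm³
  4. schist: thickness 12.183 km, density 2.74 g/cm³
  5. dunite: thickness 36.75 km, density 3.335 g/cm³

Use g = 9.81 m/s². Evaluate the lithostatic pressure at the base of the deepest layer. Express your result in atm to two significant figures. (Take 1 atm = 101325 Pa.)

unconsolidated sand: 1824 kg/m³ × 9.81 m/s² × 1145 m = 2.049×10^7 Pa = 202.2 atm
shale: 2460 kg/m³ × 9.81 m/s² × 4530 m = 1.093×10^8 Pa = 1079 atm
marble: 2778 kg/m³ × 9.81 m/s² × 1830 m = 4.987×10^7 Pa = 492.2 atm
schist: 2740 kg/m³ × 9.81 m/s² × 12183 m = 3.275×10^8 Pa = 3232 atm
dunite: 3335 kg/m³ × 9.81 m/s² × 36750 m = 1.202×10^9 Pa = 11866 atm
Total = 202.2 + 1079 + 492.2 + 3232 + 11866 = 16871 atm

17000 atm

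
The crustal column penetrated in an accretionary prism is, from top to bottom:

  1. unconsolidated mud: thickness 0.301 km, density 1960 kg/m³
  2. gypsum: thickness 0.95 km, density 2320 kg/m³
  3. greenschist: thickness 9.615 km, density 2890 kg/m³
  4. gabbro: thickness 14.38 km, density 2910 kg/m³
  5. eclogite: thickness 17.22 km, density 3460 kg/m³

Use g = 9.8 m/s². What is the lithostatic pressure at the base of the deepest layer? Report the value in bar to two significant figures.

13000 bar

unconsolidated mud: 1960 kg/m³ × 9.8 m/s² × 301 m = 5.782×10^6 Pa = 57.82 bar
gypsum: 2320 kg/m³ × 9.8 m/s² × 950 m = 2.160×10^7 Pa = 216.0 bar
greenschist: 2890 kg/m³ × 9.8 m/s² × 9615 m = 2.723×10^8 Pa = 2723 bar
gabbro: 2910 kg/m³ × 9.8 m/s² × 14380 m = 4.101×10^8 Pa = 4101 bar
eclogite: 3460 kg/m³ × 9.8 m/s² × 17220 m = 5.839×10^8 Pa = 5839 bar
Total = 57.82 + 216.0 + 2723 + 4101 + 5839 = 12937 bar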